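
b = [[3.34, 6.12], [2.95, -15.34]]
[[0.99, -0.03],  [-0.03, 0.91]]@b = [[3.22, 6.52], [2.58, -14.14]]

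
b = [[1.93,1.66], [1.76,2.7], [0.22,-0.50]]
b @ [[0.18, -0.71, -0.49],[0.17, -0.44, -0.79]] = [[0.63,-2.10,-2.26],  [0.78,-2.44,-3.0],  [-0.05,0.06,0.29]]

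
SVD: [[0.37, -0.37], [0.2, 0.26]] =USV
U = [[-0.99, 0.13], [0.13, 0.99]]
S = [0.53, 0.32]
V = [[-0.65, 0.76], [0.76, 0.65]]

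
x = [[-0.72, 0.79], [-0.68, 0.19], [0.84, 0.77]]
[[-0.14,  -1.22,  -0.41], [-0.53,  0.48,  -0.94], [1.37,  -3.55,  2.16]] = x@[[0.98,-1.53,1.66], [0.71,-2.94,1.00]]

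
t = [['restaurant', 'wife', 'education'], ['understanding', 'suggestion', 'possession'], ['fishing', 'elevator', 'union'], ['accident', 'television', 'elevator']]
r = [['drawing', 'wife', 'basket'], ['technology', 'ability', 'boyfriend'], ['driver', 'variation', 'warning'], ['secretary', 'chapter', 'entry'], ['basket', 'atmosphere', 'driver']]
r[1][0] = 'technology'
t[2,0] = 'fishing'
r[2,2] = 'warning'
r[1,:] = ['technology', 'ability', 'boyfriend']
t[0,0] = 'restaurant'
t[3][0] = 'accident'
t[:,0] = ['restaurant', 'understanding', 'fishing', 'accident']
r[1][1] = 'ability'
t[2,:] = ['fishing', 'elevator', 'union']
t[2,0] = 'fishing'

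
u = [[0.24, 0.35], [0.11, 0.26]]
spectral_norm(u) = 0.51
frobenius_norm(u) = 0.51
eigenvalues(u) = [0.05, 0.45]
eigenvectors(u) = [[-0.88,-0.86], [0.47,-0.51]]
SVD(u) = [[-0.83, -0.55],[-0.55, 0.83]] @ diag([0.5075257811416678, 0.04709120381281419]) @ [[-0.51, -0.86], [-0.86, 0.51]]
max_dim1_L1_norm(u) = 0.59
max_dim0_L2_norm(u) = 0.44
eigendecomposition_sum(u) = [[0.03, -0.05],[-0.01, 0.03]] + [[0.21, 0.40], [0.12, 0.23]]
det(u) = 0.02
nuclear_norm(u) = 0.55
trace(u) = 0.50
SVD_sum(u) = [[0.22, 0.36], [0.14, 0.24]] + [[0.02, -0.01], [-0.03, 0.02]]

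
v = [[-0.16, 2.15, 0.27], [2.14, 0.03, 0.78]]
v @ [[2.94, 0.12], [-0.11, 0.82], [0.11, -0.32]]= [[-0.68, 1.66], [6.37, 0.03]]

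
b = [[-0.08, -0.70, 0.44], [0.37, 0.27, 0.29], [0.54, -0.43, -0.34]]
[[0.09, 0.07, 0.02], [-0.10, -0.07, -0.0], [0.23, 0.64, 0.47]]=b @ [[0.08, 0.52, 0.45], [-0.27, -0.46, -0.28], [-0.21, -0.48, -0.32]]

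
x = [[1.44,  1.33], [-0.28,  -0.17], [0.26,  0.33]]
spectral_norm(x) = 2.03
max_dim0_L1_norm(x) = 1.98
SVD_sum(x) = [[1.44, 1.33], [-0.24, -0.22], [0.3, 0.28]] + [[0.00,-0.00], [-0.04,0.05], [-0.04,0.05]]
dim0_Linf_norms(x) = [1.44, 1.33]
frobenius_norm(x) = 2.03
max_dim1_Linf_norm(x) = 1.44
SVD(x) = [[-0.97,0.03], [0.16,-0.71], [-0.20,-0.71]] @ diag([2.0292154389558577, 0.09265366858999971]) @ [[-0.73, -0.68], [0.68, -0.73]]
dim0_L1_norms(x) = [1.98, 1.83]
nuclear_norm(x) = 2.12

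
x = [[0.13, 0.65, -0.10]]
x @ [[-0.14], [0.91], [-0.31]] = [[0.6]]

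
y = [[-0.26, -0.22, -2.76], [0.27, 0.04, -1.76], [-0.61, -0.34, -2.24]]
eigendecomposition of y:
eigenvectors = [[0.68,  -0.43,  -0.38], [0.32,  -0.88,  0.93], [0.66,  0.20,  -0.04]]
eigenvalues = [-3.03, 0.57, 0.0]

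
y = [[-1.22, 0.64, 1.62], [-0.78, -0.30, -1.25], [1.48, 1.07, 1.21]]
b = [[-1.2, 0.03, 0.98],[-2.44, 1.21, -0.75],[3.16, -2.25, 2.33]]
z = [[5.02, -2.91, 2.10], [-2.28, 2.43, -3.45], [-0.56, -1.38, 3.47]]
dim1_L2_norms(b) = [1.55, 2.82, 4.53]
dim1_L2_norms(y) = [2.13, 1.5, 2.19]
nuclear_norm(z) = 11.53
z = y @ b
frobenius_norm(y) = 3.40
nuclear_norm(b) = 6.99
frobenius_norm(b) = 5.56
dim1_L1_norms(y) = [3.48, 2.33, 3.76]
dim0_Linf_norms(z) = [5.02, 2.91, 3.47]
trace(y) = -0.31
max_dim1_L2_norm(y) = 2.19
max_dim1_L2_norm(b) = 4.53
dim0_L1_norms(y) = [3.48, 2.01, 4.08]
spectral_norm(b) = 5.31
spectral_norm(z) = 7.89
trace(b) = 2.34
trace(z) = 10.92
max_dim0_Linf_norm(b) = 3.16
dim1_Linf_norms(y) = [1.62, 1.25, 1.48]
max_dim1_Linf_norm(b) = 3.16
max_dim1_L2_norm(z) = 6.17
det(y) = -2.40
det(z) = -0.75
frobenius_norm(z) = 8.68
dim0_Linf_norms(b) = [3.16, 2.25, 2.33]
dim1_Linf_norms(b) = [1.2, 2.44, 3.16]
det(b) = 0.37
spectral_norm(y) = 2.73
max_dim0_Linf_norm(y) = 1.62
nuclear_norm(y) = 5.16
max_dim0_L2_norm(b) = 4.17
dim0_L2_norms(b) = [4.17, 2.55, 2.64]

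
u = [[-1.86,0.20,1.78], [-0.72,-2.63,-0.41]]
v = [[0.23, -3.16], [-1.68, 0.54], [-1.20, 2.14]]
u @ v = [[-2.90, 9.79], [4.74, -0.02]]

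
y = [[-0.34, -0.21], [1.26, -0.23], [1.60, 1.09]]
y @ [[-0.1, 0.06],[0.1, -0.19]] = [[0.01, 0.02], [-0.15, 0.12], [-0.05, -0.11]]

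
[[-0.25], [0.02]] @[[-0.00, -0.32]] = [[0.00, 0.08],[0.0, -0.01]]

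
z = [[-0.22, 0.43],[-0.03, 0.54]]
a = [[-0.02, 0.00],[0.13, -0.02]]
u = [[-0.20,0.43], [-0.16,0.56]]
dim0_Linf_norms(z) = [0.22, 0.54]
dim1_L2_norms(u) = [0.47, 0.58]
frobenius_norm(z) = 0.73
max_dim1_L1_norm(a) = 0.15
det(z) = -0.11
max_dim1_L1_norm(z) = 0.65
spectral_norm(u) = 0.75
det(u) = -0.04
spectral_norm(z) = 0.71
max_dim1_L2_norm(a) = 0.13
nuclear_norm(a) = 0.14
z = u + a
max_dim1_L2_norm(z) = 0.54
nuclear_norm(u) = 0.81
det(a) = 0.00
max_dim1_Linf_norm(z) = 0.54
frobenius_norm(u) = 0.75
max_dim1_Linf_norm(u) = 0.56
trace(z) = 0.32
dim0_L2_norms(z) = [0.22, 0.69]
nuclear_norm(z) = 0.86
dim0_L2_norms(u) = [0.26, 0.71]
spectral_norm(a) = 0.13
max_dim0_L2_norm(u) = 0.71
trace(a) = -0.04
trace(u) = 0.36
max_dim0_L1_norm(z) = 0.97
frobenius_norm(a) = 0.13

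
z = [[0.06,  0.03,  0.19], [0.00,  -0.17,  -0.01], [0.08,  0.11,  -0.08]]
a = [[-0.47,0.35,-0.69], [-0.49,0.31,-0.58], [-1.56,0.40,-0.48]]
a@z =[[-0.08, -0.15, -0.04],[-0.08, -0.13, -0.05],[-0.13, -0.17, -0.26]]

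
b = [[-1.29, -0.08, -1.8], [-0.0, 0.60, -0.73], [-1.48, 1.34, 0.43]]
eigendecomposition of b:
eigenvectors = [[(0.89+0j), (0.47-0.14j), (0.47+0.14j)], [0.12+0.00j, (0.25-0.52j), 0.25+0.52j], [(0.44+0j), -0.66+0.00j, -0.66-0.00j]]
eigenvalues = [(-2.2+0j), (0.97+0.75j), (0.97-0.75j)]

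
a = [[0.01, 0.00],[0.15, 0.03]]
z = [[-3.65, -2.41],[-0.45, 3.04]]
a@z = [[-0.04, -0.02],[-0.56, -0.27]]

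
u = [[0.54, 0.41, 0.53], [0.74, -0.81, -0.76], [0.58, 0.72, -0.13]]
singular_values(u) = [1.39, 1.11, 0.48]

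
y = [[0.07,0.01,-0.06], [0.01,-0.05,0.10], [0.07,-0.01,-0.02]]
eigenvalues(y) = [(0.01+0j), (-0+0.04j), (-0-0.04j)]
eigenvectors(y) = [[(-0.29+0j), 0.08+0.26j, 0.08-0.26j], [-0.85+0.00j, 0.84+0.00j, (0.84-0j)], [-0.45+0.00j, 0.39+0.27j, 0.39-0.27j]]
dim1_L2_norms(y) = [0.09, 0.11, 0.07]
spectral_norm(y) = 0.14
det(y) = 0.00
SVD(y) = [[-0.63,-0.40,-0.66], [0.70,-0.67,-0.26], [-0.34,-0.63,0.7]] @ diag([0.13502925898976012, 0.09146955602225564, 0.0006477173517224529]) @ [[-0.45, -0.28, 0.85], [-0.86, 0.39, -0.33], [-0.24, -0.88, -0.42]]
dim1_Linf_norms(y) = [0.07, 0.1, 0.07]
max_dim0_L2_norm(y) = 0.12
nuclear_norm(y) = 0.23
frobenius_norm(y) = 0.16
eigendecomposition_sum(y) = [[0.01-0.00j, 0j, (-0.01+0j)], [0.04-0.00j, 0.01+0.00j, -0.03+0.00j], [(0.02-0j), (0.01+0j), -0.02+0.00j]] + [[0.03-0.01j, 0.00-0.01j, -0.02+0.03j], [-0.01-0.10j, (-0.03-0.02j), 0.07+0.10j], [(0.03-0.05j), (-0.01-0.02j), -0.00+0.07j]] + [[0.03+0.01j, 0.00+0.01j, (-0.02-0.03j)],  [(-0.01+0.1j), (-0.03+0.02j), (0.07-0.1j)],  [(0.03+0.05j), -0.01+0.02j, -0.00-0.07j]]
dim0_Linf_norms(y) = [0.07, 0.05, 0.1]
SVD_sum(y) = [[0.04, 0.02, -0.07], [-0.04, -0.03, 0.08], [0.02, 0.01, -0.04]] + [[0.03, -0.01, 0.01], [0.05, -0.02, 0.02], [0.05, -0.02, 0.02]] + [[0.00,0.0,0.00], [0.00,0.00,0.0], [-0.00,-0.0,-0.0]]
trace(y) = 0.00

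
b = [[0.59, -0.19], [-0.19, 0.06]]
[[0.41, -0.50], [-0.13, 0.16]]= b@[[1.07, -0.12], [1.19, 2.28]]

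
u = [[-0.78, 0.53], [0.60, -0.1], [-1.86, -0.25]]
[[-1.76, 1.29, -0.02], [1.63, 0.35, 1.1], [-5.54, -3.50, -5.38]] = u@[[2.86, 1.30, 2.42], [0.88, 4.34, 3.53]]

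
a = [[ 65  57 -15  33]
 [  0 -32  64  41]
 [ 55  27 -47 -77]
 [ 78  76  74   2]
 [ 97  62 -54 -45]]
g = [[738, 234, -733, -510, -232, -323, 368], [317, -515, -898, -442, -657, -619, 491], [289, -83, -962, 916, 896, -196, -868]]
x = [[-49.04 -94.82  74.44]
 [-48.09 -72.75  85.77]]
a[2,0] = 55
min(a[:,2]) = -54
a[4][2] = -54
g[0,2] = -733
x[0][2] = 74.44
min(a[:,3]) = -77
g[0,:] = [738, 234, -733, -510, -232, -323, 368]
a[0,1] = 57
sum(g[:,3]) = -36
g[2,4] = 896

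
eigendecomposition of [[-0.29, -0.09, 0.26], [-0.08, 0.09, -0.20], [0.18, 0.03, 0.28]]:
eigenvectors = [[0.96, 0.37, -0.20],[0.05, -0.64, 0.98],[-0.27, 0.68, 0.04]]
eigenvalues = [-0.37, 0.35, 0.1]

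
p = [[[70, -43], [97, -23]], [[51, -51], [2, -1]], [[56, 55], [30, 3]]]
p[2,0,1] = 55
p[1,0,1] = -51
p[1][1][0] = 2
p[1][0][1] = -51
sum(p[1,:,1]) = -52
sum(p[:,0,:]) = 138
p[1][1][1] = -1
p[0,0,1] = -43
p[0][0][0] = 70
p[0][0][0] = 70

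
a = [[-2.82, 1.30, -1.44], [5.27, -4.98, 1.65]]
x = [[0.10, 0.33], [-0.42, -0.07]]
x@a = [[1.46,  -1.51,  0.4],[0.82,  -0.2,  0.49]]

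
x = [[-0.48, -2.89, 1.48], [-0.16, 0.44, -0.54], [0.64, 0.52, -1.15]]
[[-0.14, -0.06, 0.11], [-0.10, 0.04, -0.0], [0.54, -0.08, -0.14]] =x @ [[0.71,-0.14,-0.14],[-0.14,0.05,0.01],[-0.14,0.01,0.05]]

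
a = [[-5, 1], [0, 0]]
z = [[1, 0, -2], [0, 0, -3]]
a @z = [[-5, 0, 7], [0, 0, 0]]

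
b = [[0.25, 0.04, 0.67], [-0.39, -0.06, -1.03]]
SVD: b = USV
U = [[-0.54, 0.84],[0.84, 0.54]]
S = [1.32, 0.0]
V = [[-0.35, -0.05, -0.93], [-0.90, 0.29, 0.32]]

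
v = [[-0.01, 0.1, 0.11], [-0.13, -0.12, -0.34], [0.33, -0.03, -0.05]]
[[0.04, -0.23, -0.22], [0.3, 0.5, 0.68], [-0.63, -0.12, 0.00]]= v@ [[-1.91, -0.6, -0.29], [0.59, -1.70, -0.19], [-0.35, -0.64, -1.82]]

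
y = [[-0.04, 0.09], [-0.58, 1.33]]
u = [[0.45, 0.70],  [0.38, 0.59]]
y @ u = [[0.02, 0.03], [0.24, 0.38]]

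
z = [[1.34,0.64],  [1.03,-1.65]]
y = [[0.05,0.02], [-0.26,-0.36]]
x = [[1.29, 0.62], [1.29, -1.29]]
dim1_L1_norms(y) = [0.07, 0.62]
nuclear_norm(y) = 0.48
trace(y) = -0.31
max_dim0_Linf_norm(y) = 0.36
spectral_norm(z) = 1.96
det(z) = -2.87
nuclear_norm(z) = 3.42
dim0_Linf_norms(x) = [1.29, 1.29]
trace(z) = -0.31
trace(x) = 0.00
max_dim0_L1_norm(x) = 2.58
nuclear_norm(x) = 3.21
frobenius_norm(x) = 2.32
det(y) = -0.01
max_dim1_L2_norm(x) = 1.82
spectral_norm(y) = 0.45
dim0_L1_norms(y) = [0.31, 0.38]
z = y + x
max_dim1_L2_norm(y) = 0.44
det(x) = -2.46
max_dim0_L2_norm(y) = 0.36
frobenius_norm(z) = 2.45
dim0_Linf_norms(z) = [1.34, 1.65]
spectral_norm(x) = 1.94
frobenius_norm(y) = 0.45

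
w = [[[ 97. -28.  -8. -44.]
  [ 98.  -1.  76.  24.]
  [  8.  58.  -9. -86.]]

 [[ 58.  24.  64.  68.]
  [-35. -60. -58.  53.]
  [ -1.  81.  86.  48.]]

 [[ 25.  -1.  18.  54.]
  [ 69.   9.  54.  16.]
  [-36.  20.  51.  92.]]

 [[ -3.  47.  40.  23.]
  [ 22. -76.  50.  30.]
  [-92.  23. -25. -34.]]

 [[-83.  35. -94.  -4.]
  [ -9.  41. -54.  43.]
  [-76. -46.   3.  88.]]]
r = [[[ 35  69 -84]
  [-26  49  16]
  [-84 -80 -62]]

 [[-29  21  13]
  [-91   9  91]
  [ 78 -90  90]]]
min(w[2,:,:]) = -36.0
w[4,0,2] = -94.0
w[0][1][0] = 98.0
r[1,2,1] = -90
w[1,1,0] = -35.0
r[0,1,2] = 16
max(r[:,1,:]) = 91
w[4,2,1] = -46.0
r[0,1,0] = -26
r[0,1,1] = 49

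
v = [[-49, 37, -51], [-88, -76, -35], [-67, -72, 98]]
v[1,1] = -76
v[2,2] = 98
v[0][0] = -49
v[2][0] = -67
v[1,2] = -35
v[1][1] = -76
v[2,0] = -67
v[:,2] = [-51, -35, 98]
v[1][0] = -88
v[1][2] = -35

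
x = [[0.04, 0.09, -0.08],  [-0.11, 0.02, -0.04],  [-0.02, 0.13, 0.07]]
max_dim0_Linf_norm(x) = 0.13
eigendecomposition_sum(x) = [[-0.00+0.04j, 0.06+0.01j, -0.02+0.03j],[(-0.05+0.01j), 0.00+0.06j, -0.03-0.01j],[0.02+0.03j, (0.05-0.02j), -0.00+0.03j]] + [[(-0-0.04j), (0.06-0.01j), -0.02-0.03j], [(-0.05-0.01j), -0.06j, -0.03+0.01j], [0.02-0.03j, (0.05+0.02j), (-0-0.03j)]] + [[0.04-0.00j, (-0.02-0j), -0.05-0.00j],[(-0.02+0j), (0.01+0j), 0.02+0.00j],[(-0.06+0j), (0.03+0j), (0.07+0j)]]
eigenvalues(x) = [0.13j, -0.13j, (0.12+0j)]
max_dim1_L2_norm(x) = 0.15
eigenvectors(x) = [[(0.15-0.56j), (0.15+0.56j), -0.52+0.00j], [(0.62+0j), 0.62-0.00j, 0.25+0.00j], [(-0.17-0.5j), -0.17+0.50j, (0.82+0j)]]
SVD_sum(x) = [[-0.01, 0.08, 0.01], [-0.00, 0.03, 0.0], [-0.01, 0.14, 0.01]] + [[0.05, 0.01, -0.00], [-0.1, -0.01, 0.01], [-0.01, -0.0, 0.00]] + [[-0.01, 0.01, -0.08], [-0.00, 0.00, -0.05], [0.0, -0.0, 0.06]]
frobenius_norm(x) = 0.23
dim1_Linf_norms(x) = [0.09, 0.11, 0.13]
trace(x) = 0.13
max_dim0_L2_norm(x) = 0.16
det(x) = 0.00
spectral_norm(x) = 0.16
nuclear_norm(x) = 0.39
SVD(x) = [[0.49,-0.47,-0.74], [0.17,0.88,-0.44], [0.86,0.09,0.51]] @ diag([0.16007410688138787, 0.11823669164538518, 0.11312101950955056]) @ [[-0.1, 0.99, 0.09],  [-0.99, -0.11, 0.07],  [0.08, -0.08, 0.99]]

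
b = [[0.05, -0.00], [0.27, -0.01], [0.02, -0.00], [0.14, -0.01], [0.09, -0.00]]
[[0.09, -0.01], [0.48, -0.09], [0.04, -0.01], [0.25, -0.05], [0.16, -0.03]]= b @ [[1.78, -0.28], [-0.04, 1.46]]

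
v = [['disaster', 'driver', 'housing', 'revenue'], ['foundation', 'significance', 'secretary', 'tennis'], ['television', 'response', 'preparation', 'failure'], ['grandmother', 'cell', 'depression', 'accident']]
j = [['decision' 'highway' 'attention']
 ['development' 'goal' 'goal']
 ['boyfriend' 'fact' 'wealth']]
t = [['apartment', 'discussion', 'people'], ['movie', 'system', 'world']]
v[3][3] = 'accident'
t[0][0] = 'apartment'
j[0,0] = 'decision'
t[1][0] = 'movie'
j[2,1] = 'fact'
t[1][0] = 'movie'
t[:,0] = ['apartment', 'movie']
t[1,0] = 'movie'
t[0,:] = ['apartment', 'discussion', 'people']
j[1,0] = 'development'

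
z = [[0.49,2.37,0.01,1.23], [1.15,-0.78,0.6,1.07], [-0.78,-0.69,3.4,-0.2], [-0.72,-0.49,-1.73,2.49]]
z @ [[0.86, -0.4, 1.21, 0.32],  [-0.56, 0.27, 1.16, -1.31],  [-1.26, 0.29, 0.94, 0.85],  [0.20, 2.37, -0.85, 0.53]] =[[-0.67, 3.36, 2.31, -2.29], [0.88, 2.04, 0.14, 2.47], [-4.61, 0.64, 1.62, 3.44], [2.33, 5.56, -5.18, 0.26]]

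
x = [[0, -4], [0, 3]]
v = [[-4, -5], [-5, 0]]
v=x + [[-4, -1], [-5, -3]]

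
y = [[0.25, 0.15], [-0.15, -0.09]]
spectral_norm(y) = 0.34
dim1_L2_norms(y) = [0.29, 0.17]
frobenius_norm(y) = 0.34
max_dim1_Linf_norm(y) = 0.25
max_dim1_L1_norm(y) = 0.4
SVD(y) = [[-0.86,0.51], [0.51,0.86]] @ diag([0.33999999999999997, 1.8774074747961216e-17]) @ [[-0.86, -0.51],[-0.51, 0.86]]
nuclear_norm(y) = 0.34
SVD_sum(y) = [[0.25, 0.15], [-0.15, -0.09]] + [[-0.00,0.0],[-0.0,0.00]]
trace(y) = 0.16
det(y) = -0.00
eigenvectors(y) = [[0.86,  -0.51], [-0.51,  0.86]]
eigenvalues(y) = [0.16, 0.0]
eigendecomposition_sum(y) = [[0.25, 0.15], [-0.15, -0.09]] + [[-0.0, -0.0], [0.0, 0.0]]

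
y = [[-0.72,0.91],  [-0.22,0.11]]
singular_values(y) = [1.18, 0.1]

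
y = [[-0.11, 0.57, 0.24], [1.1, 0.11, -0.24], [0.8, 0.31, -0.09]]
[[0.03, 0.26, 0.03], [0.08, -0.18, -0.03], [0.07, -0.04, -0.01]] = y@[[0.03, -0.11, 0.03],[0.12, 0.27, -0.05],[-0.13, 0.39, 0.25]]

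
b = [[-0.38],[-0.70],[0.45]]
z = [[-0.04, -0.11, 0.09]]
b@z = [[0.02, 0.04, -0.03], [0.03, 0.08, -0.06], [-0.02, -0.05, 0.04]]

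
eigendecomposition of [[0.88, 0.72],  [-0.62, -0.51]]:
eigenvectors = [[0.82,-0.63], [-0.57,0.78]]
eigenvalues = [0.38, -0.01]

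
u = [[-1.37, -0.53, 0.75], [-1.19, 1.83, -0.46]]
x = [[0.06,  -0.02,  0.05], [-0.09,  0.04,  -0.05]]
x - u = [[1.43, 0.51, -0.70], [1.10, -1.79, 0.41]]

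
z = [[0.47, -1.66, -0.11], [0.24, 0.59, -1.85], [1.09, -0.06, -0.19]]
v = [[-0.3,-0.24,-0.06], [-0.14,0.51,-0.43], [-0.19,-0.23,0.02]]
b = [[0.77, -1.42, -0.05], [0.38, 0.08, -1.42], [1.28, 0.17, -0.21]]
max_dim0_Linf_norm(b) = 1.42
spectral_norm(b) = 1.84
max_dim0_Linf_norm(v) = 0.51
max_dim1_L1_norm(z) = 2.68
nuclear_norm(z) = 4.70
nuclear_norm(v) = 1.16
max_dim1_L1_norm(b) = 2.24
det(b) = 2.64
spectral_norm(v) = 0.71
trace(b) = 0.64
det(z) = 3.24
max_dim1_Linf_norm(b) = 1.42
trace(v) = 0.23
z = b + v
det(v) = -0.00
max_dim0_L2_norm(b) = 1.54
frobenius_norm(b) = 2.55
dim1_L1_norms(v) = [0.6, 1.08, 0.44]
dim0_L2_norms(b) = [1.54, 1.43, 1.44]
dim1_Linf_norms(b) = [1.42, 1.42, 1.28]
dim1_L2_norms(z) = [1.73, 1.96, 1.11]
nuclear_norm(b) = 4.28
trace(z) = 0.87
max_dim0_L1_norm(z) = 2.31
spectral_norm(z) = 2.05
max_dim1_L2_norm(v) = 0.68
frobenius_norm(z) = 2.84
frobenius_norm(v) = 0.84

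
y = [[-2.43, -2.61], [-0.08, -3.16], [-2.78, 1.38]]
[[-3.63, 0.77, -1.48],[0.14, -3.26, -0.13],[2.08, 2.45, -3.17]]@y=[[12.87, 5.00],[0.28, 9.76],[3.56, -17.55]]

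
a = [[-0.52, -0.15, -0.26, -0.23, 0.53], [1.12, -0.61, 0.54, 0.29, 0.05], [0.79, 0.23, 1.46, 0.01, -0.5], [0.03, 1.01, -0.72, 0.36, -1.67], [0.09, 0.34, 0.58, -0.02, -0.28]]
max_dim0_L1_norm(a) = 3.56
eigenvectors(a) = [[0.07+0.00j, (0.02+0j), (-0.32+0.08j), (-0.32-0.08j), (0.53+0j)], [(0.1+0j), 0.61+0.00j, 0.07+0.05j, (0.07-0.05j), 0.55+0.00j], [0.61+0.00j, (-0.1+0j), (0.21-0.05j), (0.21+0.05j), (-0.25+0j)], [(-0.74+0j), -0.75+0.00j, (0.89+0j), 0.89-0.00j, -0.48+0.00j], [0.25+0.00j, -0.22+0.00j, (0.11-0.16j), 0.11+0.16j, 0.35+0.00j]]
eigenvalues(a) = [(1.37+0j), (-1.04+0j), (0.04+0.4j), (0.04-0.4j), 0j]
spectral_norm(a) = 2.23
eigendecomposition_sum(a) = [[0.06+0.00j, 0.00+0.00j, 0.14-0.00j, (-0.01-0j), -0.01+0.00j], [0.09+0.00j, (0.01+0j), (0.21-0j), -0.02-0.00j, -0.02+0.00j], [(0.53+0j), (0.04+0j), (1.23-0j), (-0.1-0j), -0.11+0.00j], [-0.64+0.00j, (-0.04+0j), -1.50+0.00j, 0.12+0.00j, 0.13+0.00j], [(0.22+0j), 0.01+0.00j, 0.50-0.00j, (-0.04-0j), -0.04+0.00j]] + [[0.02-0.00j, -0.02+0.00j, 0.01-0.00j, (0.01-0j), 0.00-0.00j], [(0.88-0j), (-0.62+0j), 0.26-0.00j, (0.27-0j), (0.19-0j)], [(-0.15+0j), (0.1-0j), -0.04+0.00j, -0.05+0.00j, -0.03+0.00j], [-1.08+0.00j, (0.76-0j), (-0.32+0j), (-0.34+0j), -0.24+0.00j], [-0.31+0.00j, 0.22-0.00j, -0.09+0.00j, -0.10+0.00j, -0.07+0.00j]] + [[-0.30+0.12j, -0.07-0.05j, -0.20+0.02j, -0.11-0.01j, (0.27-0.1j)], [0.07+0.04j, 0.02j, (0.04+0.04j), (0.02+0.02j), (-0.06-0.03j)], [(0.2-0.08j), 0.05+0.04j, (0.14-0.01j), 0.08+0.01j, -0.18+0.06j], [(0.88-0.11j), 0.15+0.19j, 0.55+0.09j, 0.29+0.11j, -0.78+0.09j], [(0.09-0.17j), (0.05-0j), (0.09-0.09j), 0.06-0.04j, (-0.08+0.15j)]] + [[-0.30-0.12j, (-0.07+0.05j), -0.20-0.02j, (-0.11+0.01j), 0.27+0.10j],  [(0.07-0.04j), -0.02j, (0.04-0.04j), 0.02-0.02j, -0.06+0.03j],  [(0.2+0.08j), (0.05-0.04j), (0.14+0.01j), 0.08-0.01j, -0.18-0.06j],  [(0.88+0.11j), 0.15-0.19j, 0.55-0.09j, (0.29-0.11j), -0.78-0.09j],  [0.09+0.17j, (0.05+0j), (0.09+0.09j), (0.06+0.04j), -0.08-0.15j]] + [[0j, 0j, (-0+0j), 0.00+0.00j, 0.00-0.00j], [0.00+0.00j, 0j, (-0+0j), 0.00+0.00j, -0j], [-0.00-0.00j, -0.00-0.00j, 0.00-0.00j, (-0-0j), -0.00+0.00j], [-0.00-0.00j, (-0-0j), 0.00-0.00j, (-0-0j), -0.00+0.00j], [0j, 0.00+0.00j, (-0+0j), 0.00+0.00j, 0.00-0.00j]]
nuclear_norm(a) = 5.48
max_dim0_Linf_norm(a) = 1.67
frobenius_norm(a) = 3.28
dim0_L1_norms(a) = [2.55, 2.34, 3.56, 0.91, 3.03]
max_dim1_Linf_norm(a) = 1.67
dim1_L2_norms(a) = [0.83, 1.42, 1.75, 2.11, 0.73]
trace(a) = 0.41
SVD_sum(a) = [[0.03, -0.06, 0.07, -0.01, 0.07], [0.26, -0.44, 0.52, -0.08, 0.56], [0.18, -0.3, 0.36, -0.06, 0.39], [-0.55, 0.92, -1.08, 0.17, -1.16], [0.01, -0.01, 0.01, -0.00, 0.01]] + [[-0.43, -0.18, -0.44, -0.12, 0.46], [0.42, 0.17, 0.43, 0.12, -0.45], [0.85, 0.35, 0.87, 0.24, -0.90], [0.47, 0.19, 0.47, 0.13, -0.49], [0.33, 0.13, 0.33, 0.09, -0.35]] + [[-0.12, 0.1, 0.12, -0.07, 0.02], [0.43, -0.35, -0.41, 0.25, -0.06], [-0.25, 0.2, 0.23, -0.14, 0.03], [0.11, -0.09, -0.11, 0.07, -0.01], [-0.24, 0.2, 0.23, -0.14, 0.03]] + [[0.0, -0.02, -0.0, -0.03, -0.01], [-0.00, 0.0, 0.0, 0.0, 0.0], [0.0, -0.01, -0.00, -0.02, -0.01], [0.00, -0.0, -0.00, -0.01, -0.00], [-0.0, 0.02, 0.00, 0.04, 0.02]] + [[0.0, 0.00, -0.0, -0.0, 0.0], [0.00, 0.0, -0.0, -0.0, 0.00], [-0.00, -0.0, 0.0, 0.0, -0.0], [0.00, 0.0, -0.0, -0.0, 0.0], [0.0, 0.00, -0.00, -0.0, 0.00]]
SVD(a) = [[0.05, 0.36, 0.21, -0.53, 0.74], [0.41, -0.36, -0.75, 0.03, 0.38], [0.29, -0.72, 0.43, -0.46, -0.12], [-0.86, -0.39, -0.20, -0.16, 0.19], [0.01, -0.27, 0.42, 0.70, 0.51]] @ diag([2.2253309438340105, 2.196276921266003, 0.98711562187407, 0.06609344048454323, 0.0020692284182419504]) @ [[0.29, -0.48, 0.56, -0.09, 0.60], [-0.54, -0.22, -0.55, -0.15, 0.57], [-0.58, 0.47, 0.56, -0.35, 0.08], [-0.0, 0.45, 0.05, 0.79, 0.42], [0.53, 0.55, -0.25, -0.48, 0.35]]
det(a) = -0.00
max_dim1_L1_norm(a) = 3.79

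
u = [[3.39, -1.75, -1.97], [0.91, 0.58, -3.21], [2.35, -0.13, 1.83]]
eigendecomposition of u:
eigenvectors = [[0.50+0.08j, (0.5-0.08j), 0.33+0.00j], [(0.72+0j), (0.72-0j), -0.69+0.00j], [(-0.02-0.48j), (-0.02+0.48j), (0.65+0j)]]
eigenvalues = [(1.32+2.23j), (1.32-2.23j), (3.17+0j)]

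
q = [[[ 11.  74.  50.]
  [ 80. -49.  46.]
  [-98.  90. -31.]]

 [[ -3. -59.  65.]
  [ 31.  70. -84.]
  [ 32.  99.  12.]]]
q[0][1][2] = 46.0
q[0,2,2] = -31.0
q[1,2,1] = 99.0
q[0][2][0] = -98.0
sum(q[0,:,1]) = 115.0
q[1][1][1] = 70.0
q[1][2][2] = 12.0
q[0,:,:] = [[11.0, 74.0, 50.0], [80.0, -49.0, 46.0], [-98.0, 90.0, -31.0]]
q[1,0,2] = 65.0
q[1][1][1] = 70.0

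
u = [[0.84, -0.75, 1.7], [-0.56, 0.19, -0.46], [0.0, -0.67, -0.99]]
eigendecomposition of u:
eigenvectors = [[-0.89, -0.81, -0.7], [0.44, -0.36, -0.06], [-0.12, 0.47, 0.71]]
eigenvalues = [1.44, -0.47, -0.93]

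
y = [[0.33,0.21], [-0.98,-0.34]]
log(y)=[[0.55, 1.09], [-5.08, -2.92]]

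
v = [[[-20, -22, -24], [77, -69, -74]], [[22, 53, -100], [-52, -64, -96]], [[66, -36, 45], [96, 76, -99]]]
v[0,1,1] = -69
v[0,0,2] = -24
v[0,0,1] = -22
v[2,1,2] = -99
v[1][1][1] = -64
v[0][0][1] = -22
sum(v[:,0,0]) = 68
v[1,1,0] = -52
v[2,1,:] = [96, 76, -99]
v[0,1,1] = -69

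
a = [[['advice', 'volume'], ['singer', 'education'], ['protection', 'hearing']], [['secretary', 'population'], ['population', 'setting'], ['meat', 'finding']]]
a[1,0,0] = 'secretary'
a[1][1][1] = 'setting'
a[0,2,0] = 'protection'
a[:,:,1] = [['volume', 'education', 'hearing'], ['population', 'setting', 'finding']]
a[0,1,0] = 'singer'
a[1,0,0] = 'secretary'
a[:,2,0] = ['protection', 'meat']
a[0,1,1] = 'education'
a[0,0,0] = 'advice'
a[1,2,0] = 'meat'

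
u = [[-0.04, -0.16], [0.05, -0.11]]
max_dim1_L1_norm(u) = 0.2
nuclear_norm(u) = 0.26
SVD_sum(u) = [[-0.0, -0.16], [-0.0, -0.11]] + [[-0.04, 0.00],[0.05, -0.00]]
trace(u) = -0.15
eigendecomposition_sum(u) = [[-0.02+0.06j, -0.08-0.07j], [(0.02+0.02j), -0.06+0.03j]] + [[(-0.02-0.06j),(-0.08+0.07j)], [0.02-0.02j,-0.06-0.03j]]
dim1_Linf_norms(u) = [0.16, 0.11]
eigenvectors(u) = [[-0.87+0.00j, -0.87-0.00j], [-0.19+0.45j, -0.19-0.45j]]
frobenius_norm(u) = 0.20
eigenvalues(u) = [(-0.08+0.08j), (-0.08-0.08j)]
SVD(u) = [[0.83, 0.56], [0.56, -0.83]] @ diag([0.1942269030576659, 0.06384285495361292]) @ [[-0.03, -1.00], [-1.00, 0.03]]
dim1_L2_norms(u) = [0.16, 0.12]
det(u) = 0.01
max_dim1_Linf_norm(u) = 0.16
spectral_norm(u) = 0.19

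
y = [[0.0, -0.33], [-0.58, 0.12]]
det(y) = -0.191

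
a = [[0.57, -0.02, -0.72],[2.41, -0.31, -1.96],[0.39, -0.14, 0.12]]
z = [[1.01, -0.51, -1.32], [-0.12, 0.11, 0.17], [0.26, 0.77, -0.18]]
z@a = [[-1.17, 0.32, 0.11], [0.26, -0.06, -0.11], [1.93, -0.22, -1.72]]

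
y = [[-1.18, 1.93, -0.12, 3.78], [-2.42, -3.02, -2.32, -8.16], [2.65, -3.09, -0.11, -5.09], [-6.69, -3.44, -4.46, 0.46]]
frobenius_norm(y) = 15.02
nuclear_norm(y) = 23.46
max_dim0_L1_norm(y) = 17.49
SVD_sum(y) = [[0.83,1.68,1.03,2.96], [-2.09,-4.24,-2.61,-7.46], [-1.13,-2.29,-1.41,-4.03], [-0.91,-1.84,-1.13,-3.23]] + [[-1.90, -0.27, -1.0, 1.03], [0.24, 0.03, 0.12, -0.13], [3.10, 0.44, 1.62, -1.68], [-6.14, -0.86, -3.22, 3.34]] + [[-0.21, 0.43, 0.07, -0.21],[-0.58, 1.18, 0.2, -0.58],[0.63, -1.28, -0.21, 0.62],[0.36, -0.73, -0.12, 0.36]] + [[0.11, 0.09, -0.23, -0.00],[0.02, 0.01, -0.03, -0.0],[0.05, 0.04, -0.11, -0.0],[-0.01, -0.00, 0.01, 0.00]]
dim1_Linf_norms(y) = [3.78, 8.16, 5.09, 6.69]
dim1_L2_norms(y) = [4.41, 9.32, 6.52, 8.76]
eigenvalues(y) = [(-7.66+0j), (0.12+1.65j), (0.12-1.65j), (3.57+0j)]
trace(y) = -3.85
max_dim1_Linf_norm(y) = 8.16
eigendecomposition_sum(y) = [[2.62-0.00j,  (2.37-0j),  2.30-0.00j,  2.60+0.00j],[-4.72+0.00j,  (-4.26+0j),  (-4.14+0j),  -4.68-0.00j],[-4.35+0.00j,  (-3.93+0j),  -3.82+0.00j,  -4.31-0.00j],[-2.23+0.00j,  -2.01+0.00j,  (-1.96+0j),  (-2.21-0j)]] + [[-1.39+1.45j, (-0.02+0.35j), (-0.95+0.44j), 0.26+0.11j], [-1.31-1.56j, (-0.35-0.06j), -0.34-1.01j, -0.14+0.25j], [(3.32-0.8j), 0.35-0.48j, 1.76+0.24j, (-0.27-0.39j)], [(-0.34+0.66j), (0.03+0.13j), -0.29+0.26j, 0.10+0.01j]] + [[-1.39-1.45j, (-0.02-0.35j), -0.95-0.44j, 0.26-0.11j], [(-1.31+1.56j), (-0.35+0.06j), -0.34+1.01j, -0.14-0.25j], [(3.32+0.8j), 0.35+0.48j, (1.76-0.24j), -0.27+0.39j], [(-0.34-0.66j), (0.03-0.13j), -0.29-0.26j, 0.10-0.01j]] + [[-1.01+0.00j, -0.40-0.00j, -0.52+0.00j, (0.66-0j)], [(4.92-0j), 1.94+0.00j, 2.50-0.00j, -3.21+0.00j], [0.36-0.00j, (0.14+0j), (0.18-0j), -0.23+0.00j], [-3.78+0.00j, (-1.49-0j), (-1.92+0j), 2.46-0.00j]]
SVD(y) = [[0.31, 0.27, 0.22, -0.89], [-0.78, -0.03, 0.61, -0.13], [-0.42, -0.43, -0.66, -0.44], [-0.34, 0.86, -0.38, 0.05]] @ diag([11.781001105891955, 9.00169764592449, 2.3741816655847114, 0.2988542339190959]) @ [[0.23, 0.46, 0.28, 0.81], [-0.79, -0.11, -0.42, 0.43], [-0.40, 0.81, 0.14, -0.4], [-0.4, -0.34, 0.85, 0.00]]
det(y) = -75.25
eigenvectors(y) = [[(0.36+0j),0.38-0.24j,(0.38+0.24j),(0.16+0j)], [(-0.65+0j),0.20+0.40j,(0.2-0.4j),-0.78+0.00j], [-0.60+0.00j,(-0.76+0j),(-0.76-0j),-0.06+0.00j], [(-0.31+0j),0.11-0.12j,(0.11+0.12j),(0.6+0j)]]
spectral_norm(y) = 11.78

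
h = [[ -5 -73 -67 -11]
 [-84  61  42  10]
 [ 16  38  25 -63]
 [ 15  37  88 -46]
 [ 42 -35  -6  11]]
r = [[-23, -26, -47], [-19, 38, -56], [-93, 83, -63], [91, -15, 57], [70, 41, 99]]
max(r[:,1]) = 83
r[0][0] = -23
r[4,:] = [70, 41, 99]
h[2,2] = 25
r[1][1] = 38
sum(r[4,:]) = 210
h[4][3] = 11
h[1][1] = 61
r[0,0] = -23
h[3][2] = 88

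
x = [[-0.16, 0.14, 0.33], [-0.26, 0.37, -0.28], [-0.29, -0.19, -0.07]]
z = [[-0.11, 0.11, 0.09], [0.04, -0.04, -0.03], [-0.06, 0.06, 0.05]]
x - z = [[-0.05, 0.03, 0.24], [-0.30, 0.41, -0.25], [-0.23, -0.25, -0.12]]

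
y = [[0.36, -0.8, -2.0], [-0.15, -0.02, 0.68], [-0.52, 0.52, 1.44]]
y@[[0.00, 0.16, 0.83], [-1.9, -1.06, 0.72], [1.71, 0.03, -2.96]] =[[-1.9,  0.85,  5.64], [1.20,  0.02,  -2.15], [1.47,  -0.59,  -4.32]]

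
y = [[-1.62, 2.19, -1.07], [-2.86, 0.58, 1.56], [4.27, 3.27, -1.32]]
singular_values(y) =[6.05, 3.41, 1.38]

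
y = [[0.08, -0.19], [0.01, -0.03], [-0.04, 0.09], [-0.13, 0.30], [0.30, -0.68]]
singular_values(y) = [0.84, 0.0]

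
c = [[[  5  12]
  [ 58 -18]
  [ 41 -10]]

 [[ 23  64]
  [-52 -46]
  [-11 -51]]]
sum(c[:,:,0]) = 64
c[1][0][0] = 23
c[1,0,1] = 64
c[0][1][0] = 58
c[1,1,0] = -52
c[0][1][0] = 58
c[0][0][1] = 12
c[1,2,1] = -51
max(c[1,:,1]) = 64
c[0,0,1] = 12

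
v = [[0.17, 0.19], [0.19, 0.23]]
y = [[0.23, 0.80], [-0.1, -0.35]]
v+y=[[0.40, 0.99], [0.09, -0.12]]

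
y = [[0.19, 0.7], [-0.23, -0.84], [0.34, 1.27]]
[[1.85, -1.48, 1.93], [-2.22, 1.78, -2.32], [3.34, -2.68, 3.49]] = y @ [[0.87,-2.50,1.78], [2.40,-1.44,2.27]]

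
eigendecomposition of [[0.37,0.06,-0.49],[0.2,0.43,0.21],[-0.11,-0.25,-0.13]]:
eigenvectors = [[-0.78, -0.71, 0.7], [-0.54, 0.60, -0.55], [0.3, -0.37, 0.45]]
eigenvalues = [0.6, 0.06, 0.01]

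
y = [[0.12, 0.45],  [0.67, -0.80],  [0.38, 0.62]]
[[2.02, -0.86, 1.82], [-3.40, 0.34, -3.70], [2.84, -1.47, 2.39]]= y@[[0.22, -1.35, -0.53], [4.44, -1.55, 4.18]]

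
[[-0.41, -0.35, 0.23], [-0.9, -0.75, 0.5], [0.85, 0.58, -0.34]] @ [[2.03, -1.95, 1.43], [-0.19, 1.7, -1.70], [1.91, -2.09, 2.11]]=[[-0.33, -0.28, 0.49], [-0.73, -0.56, 1.04], [0.97, 0.04, -0.49]]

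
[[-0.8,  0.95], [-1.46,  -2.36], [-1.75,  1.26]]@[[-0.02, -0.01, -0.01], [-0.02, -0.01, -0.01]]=[[-0.00, -0.0, -0.00], [0.08, 0.04, 0.04], [0.01, 0.0, 0.0]]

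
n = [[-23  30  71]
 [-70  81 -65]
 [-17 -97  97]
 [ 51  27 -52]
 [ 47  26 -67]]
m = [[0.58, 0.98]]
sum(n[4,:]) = 6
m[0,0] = 0.584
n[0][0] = -23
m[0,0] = 0.584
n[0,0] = -23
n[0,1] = 30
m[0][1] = 0.978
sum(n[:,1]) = 67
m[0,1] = 0.978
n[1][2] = -65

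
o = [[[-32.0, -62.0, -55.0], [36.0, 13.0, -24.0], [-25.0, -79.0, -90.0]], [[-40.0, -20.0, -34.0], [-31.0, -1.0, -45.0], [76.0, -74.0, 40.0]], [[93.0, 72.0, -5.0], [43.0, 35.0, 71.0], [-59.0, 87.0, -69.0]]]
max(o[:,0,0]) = 93.0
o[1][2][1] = -74.0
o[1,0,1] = -20.0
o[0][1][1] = 13.0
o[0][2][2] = -90.0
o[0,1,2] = -24.0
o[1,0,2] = -34.0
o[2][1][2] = 71.0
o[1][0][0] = -40.0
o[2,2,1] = 87.0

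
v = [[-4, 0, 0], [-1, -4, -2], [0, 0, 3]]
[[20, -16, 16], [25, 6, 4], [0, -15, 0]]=v @ [[-5, 4, -4], [-5, 0, 0], [0, -5, 0]]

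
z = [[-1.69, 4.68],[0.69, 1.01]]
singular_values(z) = [5.03, 0.98]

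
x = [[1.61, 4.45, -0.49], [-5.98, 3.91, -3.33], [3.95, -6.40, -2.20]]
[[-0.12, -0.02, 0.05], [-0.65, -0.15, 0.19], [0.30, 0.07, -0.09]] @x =[[0.12, -0.93, 0.02], [0.6, -4.7, 0.40], [-0.29, 2.18, -0.18]]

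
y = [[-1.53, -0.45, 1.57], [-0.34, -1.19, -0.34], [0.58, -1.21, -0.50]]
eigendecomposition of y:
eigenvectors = [[0.63+0.00j, -0.89+0.00j, -0.89-0.00j],[-0.28+0.00j, -0.37-0.19j, -0.37+0.19j],[0.72+0.00j, (0.07-0.16j), (0.07+0.16j)]]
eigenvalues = [(0.47+0j), (-1.84+0.19j), (-1.84-0.19j)]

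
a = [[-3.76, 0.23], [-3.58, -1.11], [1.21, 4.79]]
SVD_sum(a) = [[-2.20, -1.74], [-2.74, -2.17], [3.07, 2.44]] + [[-1.56, 1.97], [-0.84, 1.06], [-1.86, 2.35]]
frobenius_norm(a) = 7.26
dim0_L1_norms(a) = [8.55, 6.13]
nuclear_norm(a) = 10.10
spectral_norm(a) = 5.96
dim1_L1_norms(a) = [3.99, 4.69, 6.0]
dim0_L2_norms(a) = [5.33, 4.92]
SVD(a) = [[-0.47, 0.61],  [-0.59, 0.33],  [0.66, 0.72]] @ diag([5.955795954995023, 4.144356951622884]) @ [[0.78, 0.62], [-0.62, 0.78]]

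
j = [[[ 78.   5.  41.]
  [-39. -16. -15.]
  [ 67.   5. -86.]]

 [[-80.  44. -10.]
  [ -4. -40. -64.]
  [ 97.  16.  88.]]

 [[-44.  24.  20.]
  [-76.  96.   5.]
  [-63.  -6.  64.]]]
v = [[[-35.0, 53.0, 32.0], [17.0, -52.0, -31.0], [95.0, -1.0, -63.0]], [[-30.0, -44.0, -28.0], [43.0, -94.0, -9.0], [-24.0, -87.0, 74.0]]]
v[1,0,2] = -28.0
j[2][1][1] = 96.0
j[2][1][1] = 96.0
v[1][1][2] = -9.0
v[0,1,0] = 17.0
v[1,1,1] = -94.0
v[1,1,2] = -9.0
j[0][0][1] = 5.0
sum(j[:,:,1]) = 128.0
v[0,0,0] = -35.0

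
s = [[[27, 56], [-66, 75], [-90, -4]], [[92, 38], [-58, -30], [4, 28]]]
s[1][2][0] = 4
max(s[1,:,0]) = 92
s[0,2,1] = -4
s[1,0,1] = 38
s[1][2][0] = 4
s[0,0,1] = 56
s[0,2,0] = -90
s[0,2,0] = -90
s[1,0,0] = 92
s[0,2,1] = -4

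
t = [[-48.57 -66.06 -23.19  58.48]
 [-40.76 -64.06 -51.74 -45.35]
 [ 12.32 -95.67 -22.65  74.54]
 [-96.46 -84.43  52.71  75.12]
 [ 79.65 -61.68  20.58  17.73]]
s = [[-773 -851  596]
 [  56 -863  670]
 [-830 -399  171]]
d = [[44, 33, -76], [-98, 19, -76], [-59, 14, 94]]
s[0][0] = -773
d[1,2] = -76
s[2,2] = 171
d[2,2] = 94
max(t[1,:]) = -40.76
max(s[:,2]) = 670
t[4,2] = 20.58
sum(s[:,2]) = 1437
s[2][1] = -399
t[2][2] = -22.65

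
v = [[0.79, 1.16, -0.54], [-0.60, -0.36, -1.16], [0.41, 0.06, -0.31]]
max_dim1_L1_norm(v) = 2.49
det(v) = -0.68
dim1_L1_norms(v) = [2.49, 2.12, 0.78]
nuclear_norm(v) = 3.23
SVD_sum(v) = [[0.93, 1.10, -0.15], [-0.34, -0.41, 0.06], [0.22, 0.26, -0.04]] + [[-0.08, 0.01, -0.40], [-0.23, 0.03, -1.22], [-0.04, 0.00, -0.22]] + [[-0.06, 0.06, 0.01],[-0.02, 0.02, 0.0],[0.23, -0.20, -0.05]]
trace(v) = 0.12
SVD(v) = [[-0.92, 0.31, 0.26], [0.34, 0.94, 0.09], [-0.22, 0.17, -0.96]] @ diag([1.578721874177926, 1.3286951074500266, 0.3263534210491737]) @ [[-0.64, -0.76, 0.11], [-0.19, 0.02, -0.98], [-0.74, 0.65, 0.16]]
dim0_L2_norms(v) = [1.07, 1.22, 1.32]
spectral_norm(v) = 1.58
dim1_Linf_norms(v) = [1.16, 1.16, 0.41]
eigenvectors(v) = [[(-0.77+0j), -0.77-0.00j, -0.46+0.00j], [0.19-0.55j, (0.19+0.55j), (0.77+0j)], [(-0.17+0.19j), (-0.17-0.19j), (0.43+0j)]]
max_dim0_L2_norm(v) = 1.32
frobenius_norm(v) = 2.09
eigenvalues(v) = [(0.38+0.96j), (0.38-0.96j), (-0.64+0j)]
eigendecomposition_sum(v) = [[0.42+0.34j, 0.51-0.09j, (-0.46+0.52j)], [-0.34+0.22j, -0.07+0.38j, (-0.25-0.46j)], [0.18-0.03j, (0.09-0.15j), (0.03+0.23j)]] + [[(0.42-0.34j), (0.51+0.09j), (-0.46-0.52j)], [-0.34-0.22j, -0.07-0.38j, (-0.25+0.46j)], [0.18+0.03j, (0.09+0.15j), 0.03-0.23j]] + [[-0.05-0.00j, 0.14-0.00j, 0.39-0.00j], [(0.09+0j), -0.23+0.00j, (-0.65+0j)], [0.05+0.00j, -0.13+0.00j, (-0.36+0j)]]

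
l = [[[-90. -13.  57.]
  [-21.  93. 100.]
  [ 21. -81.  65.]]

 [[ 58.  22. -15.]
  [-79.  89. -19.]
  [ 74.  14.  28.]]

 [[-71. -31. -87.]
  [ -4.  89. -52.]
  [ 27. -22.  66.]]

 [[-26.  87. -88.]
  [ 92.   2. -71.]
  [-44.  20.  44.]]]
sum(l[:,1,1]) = 273.0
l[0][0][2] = 57.0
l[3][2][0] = -44.0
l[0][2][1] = -81.0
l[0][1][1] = 93.0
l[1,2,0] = 74.0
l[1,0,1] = 22.0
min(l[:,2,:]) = -81.0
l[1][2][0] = 74.0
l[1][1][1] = 89.0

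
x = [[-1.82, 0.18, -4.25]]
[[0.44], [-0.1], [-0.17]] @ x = [[-0.80, 0.08, -1.87], [0.18, -0.02, 0.43], [0.31, -0.03, 0.72]]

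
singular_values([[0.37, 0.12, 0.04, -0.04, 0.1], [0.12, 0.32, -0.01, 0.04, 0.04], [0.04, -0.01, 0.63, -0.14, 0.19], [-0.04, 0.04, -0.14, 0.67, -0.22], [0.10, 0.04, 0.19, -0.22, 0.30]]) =[0.94, 0.52, 0.48, 0.21, 0.14]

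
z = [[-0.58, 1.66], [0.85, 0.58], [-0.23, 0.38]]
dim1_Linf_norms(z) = [1.66, 0.85, 0.38]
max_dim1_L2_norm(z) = 1.76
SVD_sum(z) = [[-0.42, 1.7],[-0.09, 0.35],[-0.1, 0.41]] + [[-0.16,  -0.04], [0.94,  0.23], [-0.13,  -0.03]]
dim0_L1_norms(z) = [1.66, 2.62]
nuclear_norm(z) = 2.82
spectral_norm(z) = 1.84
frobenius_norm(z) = 2.09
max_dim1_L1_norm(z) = 2.24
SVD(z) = [[-0.95, 0.17], [-0.2, -0.98], [-0.23, 0.13]] @ diag([1.836753583053536, 0.9871860387687819]) @ [[0.24, -0.97],[-0.97, -0.24]]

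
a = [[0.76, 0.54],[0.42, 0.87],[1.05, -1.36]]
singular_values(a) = [1.79, 1.24]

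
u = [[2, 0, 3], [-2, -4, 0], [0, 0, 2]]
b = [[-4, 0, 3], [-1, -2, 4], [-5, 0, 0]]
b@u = [[-8, 0, -6], [2, 8, 5], [-10, 0, -15]]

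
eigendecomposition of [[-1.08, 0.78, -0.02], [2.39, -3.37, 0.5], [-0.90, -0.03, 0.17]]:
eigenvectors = [[0.26, -0.37, 0.17],  [-0.97, -0.42, 0.26],  [0.05, -0.83, 0.95]]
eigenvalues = [-4.03, -0.25, -0.0]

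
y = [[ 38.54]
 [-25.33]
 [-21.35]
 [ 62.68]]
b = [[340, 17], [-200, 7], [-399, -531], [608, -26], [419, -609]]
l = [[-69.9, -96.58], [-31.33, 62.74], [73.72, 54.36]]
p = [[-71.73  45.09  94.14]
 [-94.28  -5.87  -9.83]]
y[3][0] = 62.68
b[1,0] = -200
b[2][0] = -399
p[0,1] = 45.09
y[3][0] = 62.68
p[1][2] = -9.83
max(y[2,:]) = -21.35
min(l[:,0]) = -69.9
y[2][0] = -21.35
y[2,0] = -21.35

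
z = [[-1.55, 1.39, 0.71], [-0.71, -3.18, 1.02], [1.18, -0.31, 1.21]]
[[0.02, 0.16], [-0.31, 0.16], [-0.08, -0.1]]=z @ [[0.02,-0.11], [0.07,-0.02], [-0.07,0.02]]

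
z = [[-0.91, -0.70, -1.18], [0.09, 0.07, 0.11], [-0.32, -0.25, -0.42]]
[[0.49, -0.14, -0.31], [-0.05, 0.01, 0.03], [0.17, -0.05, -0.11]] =z @ [[-0.39, 0.1, 0.25], [-0.18, 0.11, 0.14], [-0.01, -0.02, -0.01]]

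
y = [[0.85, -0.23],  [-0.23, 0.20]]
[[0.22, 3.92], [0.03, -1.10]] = y @ [[0.43, 4.53], [0.62, -0.31]]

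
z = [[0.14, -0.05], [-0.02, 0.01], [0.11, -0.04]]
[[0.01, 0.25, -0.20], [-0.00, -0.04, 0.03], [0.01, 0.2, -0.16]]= z @ [[0.02, 1.79, -1.68], [-0.23, -0.05, -0.71]]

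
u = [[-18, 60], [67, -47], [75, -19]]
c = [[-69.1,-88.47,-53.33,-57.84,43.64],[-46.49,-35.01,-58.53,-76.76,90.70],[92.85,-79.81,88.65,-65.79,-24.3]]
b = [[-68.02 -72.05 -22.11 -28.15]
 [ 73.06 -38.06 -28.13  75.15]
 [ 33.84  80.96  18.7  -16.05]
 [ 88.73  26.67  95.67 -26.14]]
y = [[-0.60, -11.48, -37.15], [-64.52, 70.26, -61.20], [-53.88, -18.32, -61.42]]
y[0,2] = -37.15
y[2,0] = -53.88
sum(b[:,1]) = -2.480000000000004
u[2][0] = 75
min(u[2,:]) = -19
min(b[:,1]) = -72.05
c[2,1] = -79.81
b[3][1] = 26.67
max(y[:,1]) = 70.26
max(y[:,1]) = 70.26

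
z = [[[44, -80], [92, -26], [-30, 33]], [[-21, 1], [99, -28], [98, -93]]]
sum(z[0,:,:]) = 33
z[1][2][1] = -93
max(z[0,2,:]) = 33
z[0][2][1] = 33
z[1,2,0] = 98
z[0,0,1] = -80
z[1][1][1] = -28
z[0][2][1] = 33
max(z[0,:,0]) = 92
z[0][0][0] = 44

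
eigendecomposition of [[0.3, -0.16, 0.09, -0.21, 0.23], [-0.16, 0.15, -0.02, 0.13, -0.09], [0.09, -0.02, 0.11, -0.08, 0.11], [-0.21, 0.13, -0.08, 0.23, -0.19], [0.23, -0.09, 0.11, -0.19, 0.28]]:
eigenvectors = [[-0.58,  0.2,  -0.53,  0.43,  -0.39],[0.32,  -0.65,  -0.67,  0.05,  0.17],[-0.22,  -0.52,  0.19,  -0.45,  -0.67],[0.49,  -0.13,  0.30,  0.68,  -0.44],[-0.53,  -0.51,  0.38,  0.38,  0.42]]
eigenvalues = [0.81, 0.14, 0.02, 0.06, 0.05]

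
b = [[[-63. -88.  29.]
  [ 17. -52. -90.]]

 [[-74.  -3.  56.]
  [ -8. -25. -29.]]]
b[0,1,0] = 17.0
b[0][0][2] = 29.0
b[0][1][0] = 17.0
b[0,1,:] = [17.0, -52.0, -90.0]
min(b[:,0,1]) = -88.0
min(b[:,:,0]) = -74.0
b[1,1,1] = -25.0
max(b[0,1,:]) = 17.0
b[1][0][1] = -3.0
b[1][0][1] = -3.0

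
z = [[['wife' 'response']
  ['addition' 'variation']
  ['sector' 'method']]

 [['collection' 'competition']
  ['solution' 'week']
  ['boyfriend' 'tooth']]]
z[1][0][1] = 'competition'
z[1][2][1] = 'tooth'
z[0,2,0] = 'sector'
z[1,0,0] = 'collection'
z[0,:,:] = [['wife', 'response'], ['addition', 'variation'], ['sector', 'method']]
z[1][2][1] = 'tooth'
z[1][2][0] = 'boyfriend'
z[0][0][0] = 'wife'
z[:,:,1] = [['response', 'variation', 'method'], ['competition', 'week', 'tooth']]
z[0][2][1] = 'method'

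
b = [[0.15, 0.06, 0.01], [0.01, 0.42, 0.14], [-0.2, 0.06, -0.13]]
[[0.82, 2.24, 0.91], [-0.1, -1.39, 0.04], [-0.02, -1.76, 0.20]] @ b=[[-0.04, 1.04, 0.2], [-0.04, -0.59, -0.2], [-0.06, -0.73, -0.27]]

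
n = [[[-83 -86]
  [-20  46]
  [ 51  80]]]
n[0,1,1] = 46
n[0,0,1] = -86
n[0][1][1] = 46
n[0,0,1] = -86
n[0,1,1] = 46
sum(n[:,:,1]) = 40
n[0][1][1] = 46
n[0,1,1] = 46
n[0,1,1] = 46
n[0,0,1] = -86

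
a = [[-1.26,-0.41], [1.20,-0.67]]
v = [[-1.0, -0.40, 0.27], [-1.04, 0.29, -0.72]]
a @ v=[[1.69, 0.39, -0.05], [-0.50, -0.67, 0.81]]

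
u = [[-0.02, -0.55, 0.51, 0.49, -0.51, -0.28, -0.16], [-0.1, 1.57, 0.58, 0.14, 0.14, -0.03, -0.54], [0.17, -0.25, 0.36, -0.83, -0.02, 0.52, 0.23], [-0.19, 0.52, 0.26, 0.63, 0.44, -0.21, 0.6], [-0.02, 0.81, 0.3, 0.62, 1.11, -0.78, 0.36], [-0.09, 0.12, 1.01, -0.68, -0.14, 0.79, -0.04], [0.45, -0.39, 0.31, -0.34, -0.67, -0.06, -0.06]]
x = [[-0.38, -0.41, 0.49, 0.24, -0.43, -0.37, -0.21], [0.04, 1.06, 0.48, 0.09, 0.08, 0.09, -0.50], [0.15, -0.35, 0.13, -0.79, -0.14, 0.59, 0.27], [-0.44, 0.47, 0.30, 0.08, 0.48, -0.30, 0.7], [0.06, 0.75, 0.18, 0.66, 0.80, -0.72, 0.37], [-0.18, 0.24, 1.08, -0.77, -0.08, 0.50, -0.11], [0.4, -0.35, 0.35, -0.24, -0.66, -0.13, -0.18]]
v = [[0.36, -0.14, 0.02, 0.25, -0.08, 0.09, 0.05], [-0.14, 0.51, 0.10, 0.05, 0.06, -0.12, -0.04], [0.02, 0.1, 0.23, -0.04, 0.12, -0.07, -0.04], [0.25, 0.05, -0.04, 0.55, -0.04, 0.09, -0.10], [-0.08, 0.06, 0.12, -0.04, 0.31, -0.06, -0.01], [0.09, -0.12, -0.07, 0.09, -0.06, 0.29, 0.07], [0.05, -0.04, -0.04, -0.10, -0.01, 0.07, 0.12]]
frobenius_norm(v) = 1.14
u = v + x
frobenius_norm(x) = 3.25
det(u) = 0.02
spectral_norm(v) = 0.82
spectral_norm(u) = 2.54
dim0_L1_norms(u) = [1.04, 4.21, 3.33, 3.73, 3.03, 2.67, 1.99]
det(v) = 0.00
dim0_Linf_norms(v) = [0.36, 0.51, 0.23, 0.55, 0.31, 0.29, 0.12]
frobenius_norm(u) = 3.63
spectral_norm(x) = 2.15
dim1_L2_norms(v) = [0.48, 0.56, 0.29, 0.62, 0.35, 0.36, 0.19]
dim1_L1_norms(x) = [2.53, 2.34, 2.42, 2.77, 3.54, 2.96, 2.31]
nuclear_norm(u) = 7.77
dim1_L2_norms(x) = [0.99, 1.28, 1.11, 1.15, 1.53, 1.46, 0.97]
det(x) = -0.02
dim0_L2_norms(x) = [0.75, 1.54, 1.38, 1.34, 1.23, 1.17, 1.02]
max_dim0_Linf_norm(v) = 0.55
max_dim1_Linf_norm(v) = 0.55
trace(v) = 2.37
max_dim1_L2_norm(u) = 1.77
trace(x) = 2.01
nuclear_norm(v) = 2.37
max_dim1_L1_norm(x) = 3.54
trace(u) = 4.38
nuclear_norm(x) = 7.04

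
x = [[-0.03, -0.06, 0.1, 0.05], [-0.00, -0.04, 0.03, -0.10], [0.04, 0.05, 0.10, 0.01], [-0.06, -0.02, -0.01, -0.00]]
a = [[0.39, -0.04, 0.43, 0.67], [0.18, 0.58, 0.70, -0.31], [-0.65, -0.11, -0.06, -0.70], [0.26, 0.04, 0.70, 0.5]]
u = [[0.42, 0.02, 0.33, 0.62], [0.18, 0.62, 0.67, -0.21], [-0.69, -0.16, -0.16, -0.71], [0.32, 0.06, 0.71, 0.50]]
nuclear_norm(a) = 2.96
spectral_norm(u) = 1.57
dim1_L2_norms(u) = [0.82, 0.95, 1.02, 0.93]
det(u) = -0.01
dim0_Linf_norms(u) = [0.69, 0.62, 0.71, 0.71]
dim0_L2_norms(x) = [0.08, 0.09, 0.14, 0.11]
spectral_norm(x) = 0.15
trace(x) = 0.03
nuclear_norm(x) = 0.40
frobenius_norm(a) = 1.87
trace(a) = 1.41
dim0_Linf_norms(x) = [0.06, 0.06, 0.1, 0.1]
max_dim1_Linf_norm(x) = 0.1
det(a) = 0.00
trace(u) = 1.38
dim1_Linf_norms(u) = [0.62, 0.67, 0.71, 0.71]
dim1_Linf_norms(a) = [0.67, 0.7, 0.7, 0.7]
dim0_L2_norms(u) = [0.89, 0.64, 1.04, 1.09]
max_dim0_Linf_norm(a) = 0.7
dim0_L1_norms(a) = [1.48, 0.77, 1.89, 2.18]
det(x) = -0.00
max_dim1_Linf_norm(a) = 0.7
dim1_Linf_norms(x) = [0.1, 0.1, 0.1, 0.06]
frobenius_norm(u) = 1.86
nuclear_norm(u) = 2.92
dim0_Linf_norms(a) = [0.65, 0.58, 0.7, 0.7]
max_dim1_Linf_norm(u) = 0.71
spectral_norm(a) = 1.51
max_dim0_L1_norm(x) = 0.24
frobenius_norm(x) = 0.22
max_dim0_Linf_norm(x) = 0.1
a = x + u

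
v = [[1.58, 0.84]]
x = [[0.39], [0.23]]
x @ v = [[0.62, 0.33], [0.36, 0.19]]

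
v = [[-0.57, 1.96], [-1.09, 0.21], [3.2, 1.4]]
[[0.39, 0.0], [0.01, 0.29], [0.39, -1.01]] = v @[[0.03, -0.28], [0.21, -0.08]]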